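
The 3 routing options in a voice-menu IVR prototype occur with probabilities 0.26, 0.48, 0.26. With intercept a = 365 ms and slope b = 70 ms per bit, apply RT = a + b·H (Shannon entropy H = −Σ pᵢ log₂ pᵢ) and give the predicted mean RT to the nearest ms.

Entropy contributions −pᵢ log₂ pᵢ: 0.5053, 0.5083, 0.5053; sum H = 1.5188 bits.
RT = a + bH = 365 + 70·1.5188 = 471.32 ms.

471 ms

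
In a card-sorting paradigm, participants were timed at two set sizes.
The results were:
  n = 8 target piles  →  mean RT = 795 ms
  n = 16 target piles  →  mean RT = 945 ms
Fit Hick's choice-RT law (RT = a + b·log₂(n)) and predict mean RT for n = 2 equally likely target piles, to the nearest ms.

495 ms

RT is linear in log₂ n, so two points fix the line:
  b = (945 − 795) / (log₂ 16 − log₂ 8) = 150 / (4 − 3) = 150 ms/bit
  a = 795 − 150 × 3 = 345 ms
Then RT(2) = 345 + 150 × log₂ 2 = 345 + 150 × 1 ≈ 495.000 ms.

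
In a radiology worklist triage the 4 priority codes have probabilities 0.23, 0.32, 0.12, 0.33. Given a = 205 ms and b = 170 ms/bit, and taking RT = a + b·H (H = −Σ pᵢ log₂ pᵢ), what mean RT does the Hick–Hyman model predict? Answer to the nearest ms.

H = 0.23·log₂(1/0.23) + 0.32·log₂(1/0.32) + 0.12·log₂(1/0.12) + 0.33·log₂(1/0.33) = 1.9086 bits.
RT = 205 + 170 × 1.9086 = 529.46 ms.

529 ms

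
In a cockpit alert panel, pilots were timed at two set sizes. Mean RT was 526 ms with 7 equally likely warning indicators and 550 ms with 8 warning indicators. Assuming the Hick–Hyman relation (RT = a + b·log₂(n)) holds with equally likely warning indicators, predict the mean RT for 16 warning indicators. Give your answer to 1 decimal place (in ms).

674.6 ms

With log₂ n on the abscissa the relation is linear; from the two conditions:
  b = (550 − 526) / (log₂ 8 − log₂ 7) = 24 / (3 − 2.8074) = 124.581 ms/bit
  a = 526 − 124.581 × 2.8074 = 176.256 ms
Then RT(16) = 176.256 + 124.581 × log₂ 16 = 176.256 + 124.581 × 4 ≈ 674.581 ms.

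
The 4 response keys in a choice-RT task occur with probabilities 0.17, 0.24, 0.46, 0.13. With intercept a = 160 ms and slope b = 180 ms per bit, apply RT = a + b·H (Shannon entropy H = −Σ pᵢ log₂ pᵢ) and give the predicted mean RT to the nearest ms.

489 ms

Entropy contributions −pᵢ log₂ pᵢ: 0.4346, 0.4941, 0.5153, 0.3826; sum H = 1.8267 bits.
RT = a + bH = 160 + 180·1.8267 = 488.81 ms.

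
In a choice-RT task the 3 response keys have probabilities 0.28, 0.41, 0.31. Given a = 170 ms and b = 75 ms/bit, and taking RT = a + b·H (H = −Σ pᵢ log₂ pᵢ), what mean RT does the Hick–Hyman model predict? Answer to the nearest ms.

287 ms

H = 0.28·log₂(1/0.28) + 0.41·log₂(1/0.41) + 0.31·log₂(1/0.31) = 1.5654 bits.
RT = 170 + 75 × 1.5654 = 287.40 ms.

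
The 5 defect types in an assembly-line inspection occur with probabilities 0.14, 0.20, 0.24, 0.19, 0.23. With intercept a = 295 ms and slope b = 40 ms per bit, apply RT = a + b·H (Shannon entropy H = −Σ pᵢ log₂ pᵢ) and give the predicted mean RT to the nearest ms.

387 ms

H = 0.14·log₂(1/0.14) + 0.20·log₂(1/0.20) + 0.24·log₂(1/0.24) + 0.19·log₂(1/0.19) + 0.23·log₂(1/0.23) = 2.2985 bits.
RT = 295 + 40 × 2.2985 = 386.94 ms.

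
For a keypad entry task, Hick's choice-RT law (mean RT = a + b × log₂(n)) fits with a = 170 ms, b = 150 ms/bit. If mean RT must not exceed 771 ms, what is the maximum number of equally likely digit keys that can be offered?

16

150·log₂ n ≤ 771 − 170 = 601, giving log₂ n ≤ 4.0067 and n ≤ 16.074. The largest whole number is 16.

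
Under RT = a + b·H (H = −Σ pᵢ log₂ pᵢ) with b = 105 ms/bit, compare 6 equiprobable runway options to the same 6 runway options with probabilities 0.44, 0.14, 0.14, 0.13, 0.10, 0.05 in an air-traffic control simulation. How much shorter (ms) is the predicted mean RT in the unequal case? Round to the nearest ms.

The RT saving is b·ΔH. Equiprobable H₀ = log₂(6) = 2.5850 bits; with the given probabilities H = 2.2463 bits.
b·(H₀ − H) = 105 × (2.5850 − 2.2463) = 35.56 ms.

36 ms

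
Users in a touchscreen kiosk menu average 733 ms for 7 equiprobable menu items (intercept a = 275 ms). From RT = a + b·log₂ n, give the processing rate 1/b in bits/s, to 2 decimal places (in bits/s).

6.13 bits/s

Choice component = 733 − 275 = 458 ms over log₂(7) = 2.8074 bits.
b = 458 / 2.8074 = 163.143 ms/bit, so 1/b = 6.130 bits/s.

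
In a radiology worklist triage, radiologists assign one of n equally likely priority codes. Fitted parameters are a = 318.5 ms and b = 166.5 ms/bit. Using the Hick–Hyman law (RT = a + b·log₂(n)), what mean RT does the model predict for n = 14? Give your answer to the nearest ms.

952 ms

log₂(14) = 3.8074 bits, so RT = 318.5 + 166.5 × 3.8074 ≈ 952.425 ms.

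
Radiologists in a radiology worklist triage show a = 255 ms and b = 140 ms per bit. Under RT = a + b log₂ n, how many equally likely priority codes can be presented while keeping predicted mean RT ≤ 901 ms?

24

140·log₂ n ≤ 901 − 255 = 646, giving log₂ n ≤ 4.6143 and n ≤ 24.493. The largest whole number is 24.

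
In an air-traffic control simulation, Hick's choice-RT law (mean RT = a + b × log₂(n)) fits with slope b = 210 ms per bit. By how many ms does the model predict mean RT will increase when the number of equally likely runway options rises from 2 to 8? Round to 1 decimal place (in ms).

ΔRT = (a + b log₂ n₂) − (a + b log₂ n₁) = b·(log₂ n₂ − log₂ n₁).
log₂(8) − log₂(2) = log₂(8/2) = log₂(4) = 2.
ΔRT = 210 × 2.0000 = 420.000 ms.

420.0 ms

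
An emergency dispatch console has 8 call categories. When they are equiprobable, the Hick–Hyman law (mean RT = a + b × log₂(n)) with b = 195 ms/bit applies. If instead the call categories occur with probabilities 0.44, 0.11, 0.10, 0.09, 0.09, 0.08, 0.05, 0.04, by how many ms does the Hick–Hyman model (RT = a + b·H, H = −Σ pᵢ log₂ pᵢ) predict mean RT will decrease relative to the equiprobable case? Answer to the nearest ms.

93 ms

Equiprobable entropy H₀ = log₂ 8 = 3.0000 bits.
Skewed entropy H = −Σ pᵢ log₂ pᵢ = 2.5223 bits.
ΔRT = b·(H₀ − H) = 195 × 0.4777 = 93.15 ms.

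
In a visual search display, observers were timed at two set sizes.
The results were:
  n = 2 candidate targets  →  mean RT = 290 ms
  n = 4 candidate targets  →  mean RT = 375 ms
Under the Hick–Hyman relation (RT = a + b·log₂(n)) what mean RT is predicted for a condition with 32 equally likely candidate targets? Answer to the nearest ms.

Fit slope and intercept:
  b = (375 − 290) / (log₂ 4 − log₂ 2) = 85 / (2 − 1) = 85 ms/bit
  a = 290 − 85 × 1 = 205 ms
Then RT(32) = 205 + 85 × log₂ 32 = 205 + 85 × 5 ≈ 630.000 ms.

630 ms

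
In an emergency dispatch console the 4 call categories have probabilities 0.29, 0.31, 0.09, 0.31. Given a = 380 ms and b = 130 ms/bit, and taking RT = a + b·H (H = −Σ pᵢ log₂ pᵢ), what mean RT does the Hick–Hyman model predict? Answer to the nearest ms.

624 ms

H = 0.29·log₂(1/0.29) + 0.31·log₂(1/0.31) + 0.09·log₂(1/0.09) + 0.31·log₂(1/0.31) = 1.8781 bits.
RT = 380 + 130 × 1.8781 = 624.16 ms.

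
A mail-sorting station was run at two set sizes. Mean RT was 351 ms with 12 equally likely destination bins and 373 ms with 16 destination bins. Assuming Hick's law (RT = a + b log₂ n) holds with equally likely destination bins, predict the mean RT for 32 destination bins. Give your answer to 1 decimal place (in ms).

426.0 ms

Fit slope and intercept:
  b = (373 − 351) / (log₂ 16 − log₂ 12) = 22 / (4 − 3.5850) = 53.007 ms/bit
  a = 351 − 53.007 × 3.5850 = 160.971 ms
Then RT(32) = 160.971 + 53.007 × log₂ 32 = 160.971 + 53.007 × 5 ≈ 426.007 ms.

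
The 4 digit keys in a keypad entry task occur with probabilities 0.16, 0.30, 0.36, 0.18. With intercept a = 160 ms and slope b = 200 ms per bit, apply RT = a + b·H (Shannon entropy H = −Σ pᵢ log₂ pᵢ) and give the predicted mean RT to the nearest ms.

H = 0.16·log₂(1/0.16) + 0.30·log₂(1/0.30) + 0.36·log₂(1/0.36) + 0.18·log₂(1/0.18) = 1.9200 bits.
RT = 160 + 200 × 1.9200 = 544.01 ms.

544 ms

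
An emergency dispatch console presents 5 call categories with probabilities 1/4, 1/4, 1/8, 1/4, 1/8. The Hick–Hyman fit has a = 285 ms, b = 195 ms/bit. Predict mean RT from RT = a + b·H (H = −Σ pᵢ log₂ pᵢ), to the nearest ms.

724 ms

H = −Σ pᵢ log₂ pᵢ = 0.25·2 + 0.25·2 + 0.125·3 + 0.25·2 + 0.125·3 = 2.250 bits.
RT = 285 + 195 × 2.250 = 723.75 ms.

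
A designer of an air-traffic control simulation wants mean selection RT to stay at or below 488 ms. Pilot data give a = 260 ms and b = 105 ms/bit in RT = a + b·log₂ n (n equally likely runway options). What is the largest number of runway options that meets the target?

4

Information budget: (488 − 260)/105 = 2.1714 bits, so n ≤ 2^2.1714 = 4.505 → at most 4.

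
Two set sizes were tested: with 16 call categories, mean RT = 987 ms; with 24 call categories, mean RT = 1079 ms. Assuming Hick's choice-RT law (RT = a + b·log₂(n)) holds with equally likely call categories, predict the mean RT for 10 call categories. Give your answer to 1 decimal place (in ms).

With log₂ n on the abscissa the relation is linear; from the two conditions:
  b = (1079 − 987) / (log₂ 24 − log₂ 16) = 92 / (4.5850 − 4) = 157.275 ms/bit
  a = 987 − 157.275 × 4 = 357.900 ms
Then RT(10) = 357.900 + 157.275 × log₂ 10 = 357.900 + 157.275 × 3.3219 ≈ 880.356 ms.

880.4 ms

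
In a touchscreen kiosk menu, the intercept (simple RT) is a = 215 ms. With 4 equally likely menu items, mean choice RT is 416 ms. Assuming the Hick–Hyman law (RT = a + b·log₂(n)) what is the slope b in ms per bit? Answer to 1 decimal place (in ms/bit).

4 alternatives carry log₂ 4 = 2 bits; the choice cost is 416 − 215 = 201 ms, so b = 201/2 = 100.500 ms/bit.

100.5 ms/bit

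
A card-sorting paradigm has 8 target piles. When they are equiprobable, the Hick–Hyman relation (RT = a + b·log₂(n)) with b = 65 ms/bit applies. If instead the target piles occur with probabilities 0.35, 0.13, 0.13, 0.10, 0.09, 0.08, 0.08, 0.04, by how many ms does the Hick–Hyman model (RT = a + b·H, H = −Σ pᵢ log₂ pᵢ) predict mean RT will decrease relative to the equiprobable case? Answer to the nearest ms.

Equiprobable entropy H₀ = log₂ 8 = 3.0000 bits.
Skewed entropy H = −Σ pᵢ log₂ pᵢ = 2.7090 bits.
ΔRT = b·(H₀ − H) = 65 × 0.2910 = 18.91 ms.

19 ms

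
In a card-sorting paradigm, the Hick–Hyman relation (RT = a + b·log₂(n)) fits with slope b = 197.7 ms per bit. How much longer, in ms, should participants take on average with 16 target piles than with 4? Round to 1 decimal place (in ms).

ΔRT = (a + b log₂ n₂) − (a + b log₂ n₁) = b·(log₂ n₂ − log₂ n₁).
log₂(16) − log₂(4) = log₂(16/4) = log₂(4) = 2.
ΔRT = 197.7 × 2.0000 = 395.400 ms.

395.4 ms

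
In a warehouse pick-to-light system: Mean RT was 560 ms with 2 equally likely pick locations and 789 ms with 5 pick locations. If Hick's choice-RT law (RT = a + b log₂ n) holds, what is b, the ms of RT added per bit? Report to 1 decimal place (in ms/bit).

173.2 ms/bit

b = (RT₂ − RT₁)/(log₂ n₂ − log₂ n₁) = (789 − 560)/(2.3219 − 1) = 173.232 ms/bit.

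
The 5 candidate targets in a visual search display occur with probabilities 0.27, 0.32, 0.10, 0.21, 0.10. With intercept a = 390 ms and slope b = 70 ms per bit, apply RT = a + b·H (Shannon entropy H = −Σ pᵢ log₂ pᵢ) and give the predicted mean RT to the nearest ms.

Entropy contributions −pᵢ log₂ pᵢ: 0.5100, 0.5260, 0.3322, 0.4728, 0.3322; sum H = 2.1733 bits.
RT = a + bH = 390 + 70·2.1733 = 542.13 ms.

542 ms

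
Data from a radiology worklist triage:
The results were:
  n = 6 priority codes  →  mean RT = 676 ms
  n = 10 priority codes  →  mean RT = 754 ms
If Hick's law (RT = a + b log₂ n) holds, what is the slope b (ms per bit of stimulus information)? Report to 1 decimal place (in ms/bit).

105.8 ms/bit

Slope: b = (754 − 676) / (log₂ 10 − log₂ 6) = 78/0.7370 = 105.839 ms/bit.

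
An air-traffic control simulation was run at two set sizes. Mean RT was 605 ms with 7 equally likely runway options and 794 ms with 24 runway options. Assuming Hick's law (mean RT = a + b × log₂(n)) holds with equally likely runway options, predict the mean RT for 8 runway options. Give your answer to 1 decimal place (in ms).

625.5 ms

Solve the two-equation system in a and b:
  b = (794 − 605) / (log₂ 24 − log₂ 7) = 189 / (4.5850 − 2.8074) = 106.323 ms/bit
  a = 605 − 106.323 × 2.8074 = 306.515 ms
Then RT(8) = 306.515 + 106.323 × log₂ 8 = 306.515 + 106.323 × 3 ≈ 625.483 ms.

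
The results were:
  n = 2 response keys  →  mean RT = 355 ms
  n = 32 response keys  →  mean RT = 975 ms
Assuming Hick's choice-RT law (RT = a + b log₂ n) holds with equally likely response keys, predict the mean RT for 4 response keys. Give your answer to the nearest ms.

Solve the two-equation system in a and b:
  b = (975 − 355) / (log₂ 32 − log₂ 2) = 620 / (5 − 1) = 155 ms/bit
  a = 355 − 155 × 1 = 200 ms
Then RT(4) = 200 + 155 × log₂ 4 = 200 + 155 × 2 ≈ 510.000 ms.

510 ms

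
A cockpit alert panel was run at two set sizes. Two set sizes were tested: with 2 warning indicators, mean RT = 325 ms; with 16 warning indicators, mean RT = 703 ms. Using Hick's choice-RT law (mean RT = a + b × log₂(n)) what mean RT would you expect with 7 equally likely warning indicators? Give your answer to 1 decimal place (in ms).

552.7 ms

Fit slope and intercept:
  b = (703 − 325) / (log₂ 16 − log₂ 2) = 378 / (4 − 1) = 126.000 ms/bit
  a = 325 − 126.000 × 1 = 199.000 ms
Then RT(7) = 199.000 + 126.000 × log₂ 7 = 199.000 + 126.000 × 2.8074 ≈ 552.727 ms.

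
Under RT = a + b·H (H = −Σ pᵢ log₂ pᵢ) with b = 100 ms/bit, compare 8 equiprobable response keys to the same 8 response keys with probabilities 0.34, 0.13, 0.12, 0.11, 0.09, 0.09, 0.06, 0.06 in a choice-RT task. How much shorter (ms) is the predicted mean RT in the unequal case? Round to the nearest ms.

26 ms

The RT saving is b·ΔH. Equiprobable H₀ = log₂(8) = 3.0000 bits; with the given probabilities H = 2.7415 bits.
b·(H₀ − H) = 100 × (3.0000 − 2.7415) = 25.85 ms.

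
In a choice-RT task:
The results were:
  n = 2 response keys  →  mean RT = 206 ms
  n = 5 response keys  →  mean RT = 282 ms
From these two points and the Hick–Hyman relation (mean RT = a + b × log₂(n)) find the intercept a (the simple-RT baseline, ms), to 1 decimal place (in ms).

148.5 ms

b = (RT₂ − RT₁)/(log₂ n₂ − log₂ n₁) = (282 − 206)/(2.3219 − 1) = 57.492 ms/bit.
a = RT₁ − b·log₂ n₁ = 206 − 57.492 × 1 = 148.508 ms.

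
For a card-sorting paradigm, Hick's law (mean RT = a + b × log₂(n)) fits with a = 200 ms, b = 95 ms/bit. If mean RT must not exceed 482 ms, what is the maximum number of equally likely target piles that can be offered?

7

Set 200 + 95·log₂ n ≤ 482 → log₂ n ≤ (482 − 200)/95 = 2.9684.
So n ≤ 2^2.9684 = 7.827; the largest integer n is 7.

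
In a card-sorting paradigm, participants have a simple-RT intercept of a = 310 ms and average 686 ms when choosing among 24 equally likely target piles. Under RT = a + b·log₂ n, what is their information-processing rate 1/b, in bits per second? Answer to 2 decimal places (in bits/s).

b = (686 − 310)/log₂ 24 = 376/4.5850 = 82.007 ms per bit = 0.08201 s/bit; the reciprocal is 12.194 bits/s.

12.19 bits/s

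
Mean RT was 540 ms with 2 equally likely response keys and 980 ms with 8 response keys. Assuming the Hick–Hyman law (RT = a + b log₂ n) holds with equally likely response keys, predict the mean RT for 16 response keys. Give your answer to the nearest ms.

1200 ms

With log₂ n on the abscissa the relation is linear; from the two conditions:
  b = (980 − 540) / (log₂ 8 − log₂ 2) = 440 / (3 − 1) = 220 ms/bit
  a = 540 − 220 × 1 = 320 ms
Then RT(16) = 320 + 220 × log₂ 16 = 320 + 220 × 4 ≈ 1200.000 ms.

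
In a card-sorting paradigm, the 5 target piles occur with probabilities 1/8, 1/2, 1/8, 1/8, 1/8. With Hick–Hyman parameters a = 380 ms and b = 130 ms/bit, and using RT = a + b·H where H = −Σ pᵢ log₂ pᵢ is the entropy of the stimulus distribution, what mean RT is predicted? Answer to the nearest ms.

H = −Σ pᵢ log₂ pᵢ = 0.125·3 + 0.5·1 + 0.125·3 + 0.125·3 + 0.125·3 = 2.000 bits.
RT = 380 + 130 × 2.000 = 640.00 ms.

640 ms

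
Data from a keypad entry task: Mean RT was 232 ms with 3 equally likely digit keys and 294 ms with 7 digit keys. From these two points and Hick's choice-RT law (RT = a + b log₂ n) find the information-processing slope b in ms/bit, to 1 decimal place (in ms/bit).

50.7 ms/bit

The slope on a log₂ axis is (294 − 232) / (2.8074 − 1.5850) = 50.720 ms/bit.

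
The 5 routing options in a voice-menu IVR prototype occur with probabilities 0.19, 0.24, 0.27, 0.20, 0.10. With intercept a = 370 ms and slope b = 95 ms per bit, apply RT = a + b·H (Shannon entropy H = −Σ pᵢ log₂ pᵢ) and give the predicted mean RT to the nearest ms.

584 ms

Entropy contributions −pᵢ log₂ pᵢ: 0.4552, 0.4941, 0.5100, 0.4644, 0.3322; sum H = 2.2560 bits.
RT = a + bH = 370 + 95·2.2560 = 584.32 ms.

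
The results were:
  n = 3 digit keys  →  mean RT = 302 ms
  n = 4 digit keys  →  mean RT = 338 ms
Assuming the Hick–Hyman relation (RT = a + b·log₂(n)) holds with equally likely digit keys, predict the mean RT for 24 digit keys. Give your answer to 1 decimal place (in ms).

562.2 ms

Fit slope and intercept:
  b = (338 − 302) / (log₂ 4 − log₂ 3) = 36 / (2 − 1.5850) = 86.739 ms/bit
  a = 302 − 86.739 × 1.5850 = 164.522 ms
Then RT(24) = 164.522 + 86.739 × log₂ 24 = 164.522 + 86.739 × 4.5850 ≈ 562.217 ms.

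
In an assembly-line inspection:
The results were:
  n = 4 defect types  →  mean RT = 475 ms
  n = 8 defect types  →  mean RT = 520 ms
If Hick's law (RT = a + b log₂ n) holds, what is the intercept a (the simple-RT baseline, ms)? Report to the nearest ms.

The slope on a log₂ axis is (520 − 475) / (3 − 2) = 45 ms/bit.
a = RT₁ − b·log₂ n₁ = 475 − 45 × 2 = 385.000 ms.

385 ms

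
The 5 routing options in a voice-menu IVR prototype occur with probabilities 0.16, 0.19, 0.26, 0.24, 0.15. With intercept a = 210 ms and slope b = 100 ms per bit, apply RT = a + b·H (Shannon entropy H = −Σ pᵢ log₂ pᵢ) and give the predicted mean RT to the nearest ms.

H = 0.16·log₂(1/0.16) + 0.19·log₂(1/0.19) + 0.26·log₂(1/0.26) + 0.24·log₂(1/0.24) + 0.15·log₂(1/0.15) = 2.2882 bits.
RT = 210 + 100 × 2.2882 = 438.82 ms.

439 ms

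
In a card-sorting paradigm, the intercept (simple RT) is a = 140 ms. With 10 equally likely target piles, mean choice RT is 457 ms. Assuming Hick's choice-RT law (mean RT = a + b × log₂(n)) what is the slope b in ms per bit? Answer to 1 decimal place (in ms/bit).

95.4 ms/bit

b = (457 − 140) / log₂(10) = 317 / 3.3219 = 95.427 ms/bit.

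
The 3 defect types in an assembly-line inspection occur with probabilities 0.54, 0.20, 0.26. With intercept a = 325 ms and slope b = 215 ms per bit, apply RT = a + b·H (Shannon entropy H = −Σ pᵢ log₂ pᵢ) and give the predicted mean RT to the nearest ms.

637 ms

Entropy contributions −pᵢ log₂ pᵢ: 0.4800, 0.4644, 0.5053; sum H = 1.4497 bits.
RT = a + bH = 325 + 215·1.4497 = 636.69 ms.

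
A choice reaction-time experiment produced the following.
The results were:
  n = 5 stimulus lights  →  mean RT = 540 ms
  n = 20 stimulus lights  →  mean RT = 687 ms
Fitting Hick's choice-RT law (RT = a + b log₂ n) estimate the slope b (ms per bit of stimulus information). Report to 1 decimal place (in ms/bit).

b = (RT₂ − RT₁)/(log₂ n₂ − log₂ n₁) = (687 − 540)/(4.3219 − 2.3219) = 73.500 ms/bit.

73.5 ms/bit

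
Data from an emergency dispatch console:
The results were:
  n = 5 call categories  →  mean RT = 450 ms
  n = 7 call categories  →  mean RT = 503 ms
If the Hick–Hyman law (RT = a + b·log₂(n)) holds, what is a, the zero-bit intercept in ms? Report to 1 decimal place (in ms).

196.5 ms

Slope: b = (503 − 450) / (log₂ 7 − log₂ 5) = 53/0.4854 = 109.182 ms/bit.
Intercept: a = 450 − 109.182·log₂(5) = 196.487 ms.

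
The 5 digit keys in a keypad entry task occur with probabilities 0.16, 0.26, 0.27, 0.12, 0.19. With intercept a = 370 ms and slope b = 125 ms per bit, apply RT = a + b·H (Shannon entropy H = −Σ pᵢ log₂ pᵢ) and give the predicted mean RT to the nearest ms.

H = 0.16·log₂(1/0.16) + 0.26·log₂(1/0.26) + 0.27·log₂(1/0.27) + 0.12·log₂(1/0.12) + 0.19·log₂(1/0.19) = 2.2606 bits.
RT = 370 + 125 × 2.2606 = 652.58 ms.

653 ms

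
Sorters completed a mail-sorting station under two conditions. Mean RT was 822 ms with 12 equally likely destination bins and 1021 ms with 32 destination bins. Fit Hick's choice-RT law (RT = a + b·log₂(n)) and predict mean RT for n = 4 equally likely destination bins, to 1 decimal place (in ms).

Fit slope and intercept:
  b = (1021 − 822) / (log₂ 32 − log₂ 12) = 199 / (5 − 3.5850) = 140.632 ms/bit
  a = 822 − 140.632 × 3.5850 = 317.838 ms
Then RT(4) = 317.838 + 140.632 × log₂ 4 = 317.838 + 140.632 × 2 ≈ 599.103 ms.

599.1 ms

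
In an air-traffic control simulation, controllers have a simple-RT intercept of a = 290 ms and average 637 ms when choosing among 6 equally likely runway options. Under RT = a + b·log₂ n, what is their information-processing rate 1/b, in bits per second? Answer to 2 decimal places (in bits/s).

7.45 bits/s

Choice component = 637 − 290 = 347 ms over log₂(6) = 2.5850 bits.
b = 347 / 2.5850 = 134.238 ms/bit, so 1/b = 7.449 bits/s.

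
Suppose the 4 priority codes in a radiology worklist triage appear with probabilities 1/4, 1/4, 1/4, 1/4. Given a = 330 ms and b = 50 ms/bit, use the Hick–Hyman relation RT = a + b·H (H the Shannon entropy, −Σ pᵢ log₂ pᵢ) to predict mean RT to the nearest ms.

430 ms

H = −Σ pᵢ log₂ pᵢ = 0.25·2 + 0.25·2 + 0.25·2 + 0.25·2 = 2.000 bits.
RT = 330 + 50 × 2.000 = 430.00 ms.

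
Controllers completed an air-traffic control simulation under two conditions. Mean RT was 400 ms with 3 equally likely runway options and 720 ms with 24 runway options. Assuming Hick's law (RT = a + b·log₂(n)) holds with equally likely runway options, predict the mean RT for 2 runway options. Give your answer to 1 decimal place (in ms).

337.6 ms

Solve the two-equation system in a and b:
  b = (720 − 400) / (log₂ 24 − log₂ 3) = 320 / (4.5850 − 1.5850) = 106.667 ms/bit
  a = 400 − 106.667 × 1.5850 = 230.937 ms
Then RT(2) = 230.937 + 106.667 × log₂ 2 = 230.937 + 106.667 × 1 ≈ 337.604 ms.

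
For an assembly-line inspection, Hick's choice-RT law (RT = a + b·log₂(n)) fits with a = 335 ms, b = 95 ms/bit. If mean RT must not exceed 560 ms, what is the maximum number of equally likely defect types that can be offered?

95·log₂ n ≤ 560 − 335 = 225, giving log₂ n ≤ 2.3684 and n ≤ 5.164. The largest whole number is 5.

5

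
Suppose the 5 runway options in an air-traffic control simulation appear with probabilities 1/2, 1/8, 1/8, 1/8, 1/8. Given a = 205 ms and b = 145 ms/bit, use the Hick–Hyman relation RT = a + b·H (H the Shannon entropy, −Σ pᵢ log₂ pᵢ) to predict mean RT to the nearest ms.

495 ms

H = −Σ pᵢ log₂ pᵢ = 0.5·1 + 0.125·3 + 0.125·3 + 0.125·3 + 0.125·3 = 2.000 bits.
RT = 205 + 145 × 2.000 = 495.00 ms.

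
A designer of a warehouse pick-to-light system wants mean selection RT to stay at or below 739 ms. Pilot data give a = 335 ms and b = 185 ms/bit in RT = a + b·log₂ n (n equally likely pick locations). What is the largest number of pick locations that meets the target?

185·log₂ n ≤ 739 − 335 = 404, giving log₂ n ≤ 2.1838 and n ≤ 4.543. The largest whole number is 4.

4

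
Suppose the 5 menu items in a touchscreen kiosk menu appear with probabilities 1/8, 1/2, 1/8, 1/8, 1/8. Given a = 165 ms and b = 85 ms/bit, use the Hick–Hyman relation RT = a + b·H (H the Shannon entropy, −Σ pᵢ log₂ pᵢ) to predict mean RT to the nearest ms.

335 ms

Each term −pᵢ log₂ pᵢ: 0.125·3 + 0.5·1 + 0.125·3 + 0.125·3 + 0.125·3; summed, H = 2.000 bits.
Mean RT = a + bH = 165 + 85·2.000 = 335.00 ms.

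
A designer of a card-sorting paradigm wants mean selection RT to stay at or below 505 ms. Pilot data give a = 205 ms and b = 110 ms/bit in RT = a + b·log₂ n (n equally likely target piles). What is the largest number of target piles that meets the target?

110·log₂ n ≤ 505 − 205 = 300, giving log₂ n ≤ 2.7273 and n ≤ 6.622. The largest whole number is 6.

6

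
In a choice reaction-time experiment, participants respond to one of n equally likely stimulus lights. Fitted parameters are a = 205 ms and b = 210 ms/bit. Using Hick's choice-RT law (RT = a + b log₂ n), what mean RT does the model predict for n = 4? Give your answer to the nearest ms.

log₂(4) = 2 bits, so RT = 205 + 210 × 2 ≈ 625.000 ms.

625 ms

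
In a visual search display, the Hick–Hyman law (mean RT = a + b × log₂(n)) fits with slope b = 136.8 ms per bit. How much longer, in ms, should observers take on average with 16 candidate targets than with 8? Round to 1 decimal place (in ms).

136.8 ms

Only the slope matters, since a is common to both: ΔRT = b·log₂(n₂/n₁).
log₂(16) − log₂(8) = log₂(16/8) = log₂(2) = 1.
ΔRT = 136.8 × 1.0000 = 136.800 ms.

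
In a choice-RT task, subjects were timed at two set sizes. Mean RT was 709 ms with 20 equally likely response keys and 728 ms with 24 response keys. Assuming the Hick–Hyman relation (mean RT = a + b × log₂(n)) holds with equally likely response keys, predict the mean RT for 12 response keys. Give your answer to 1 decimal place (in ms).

With log₂ n on the abscissa the relation is linear; from the two conditions:
  b = (728 − 709) / (log₂ 24 − log₂ 20) = 19 / (4.5850 − 4.3219) = 72.234 ms/bit
  a = 709 − 72.234 × 4.3219 = 396.810 ms
Then RT(12) = 396.810 + 72.234 × log₂ 12 = 396.810 + 72.234 × 3.5850 ≈ 655.766 ms.

655.8 ms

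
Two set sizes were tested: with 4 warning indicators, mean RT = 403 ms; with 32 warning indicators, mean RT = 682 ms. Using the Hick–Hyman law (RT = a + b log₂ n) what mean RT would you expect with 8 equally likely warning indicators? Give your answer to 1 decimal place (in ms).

496.0 ms

Fit slope and intercept:
  b = (682 − 403) / (log₂ 32 − log₂ 4) = 279 / (5 − 2) = 93.000 ms/bit
  a = 403 − 93.000 × 2 = 217.000 ms
Then RT(8) = 217.000 + 93.000 × log₂ 8 = 217.000 + 93.000 × 3 ≈ 496.000 ms.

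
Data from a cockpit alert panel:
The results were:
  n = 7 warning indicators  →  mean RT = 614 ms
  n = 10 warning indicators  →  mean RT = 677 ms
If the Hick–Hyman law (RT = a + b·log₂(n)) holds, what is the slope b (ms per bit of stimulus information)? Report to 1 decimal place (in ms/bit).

Slope: b = (677 − 614) / (log₂ 10 − log₂ 7) = 63/0.5146 = 122.432 ms/bit.

122.4 ms/bit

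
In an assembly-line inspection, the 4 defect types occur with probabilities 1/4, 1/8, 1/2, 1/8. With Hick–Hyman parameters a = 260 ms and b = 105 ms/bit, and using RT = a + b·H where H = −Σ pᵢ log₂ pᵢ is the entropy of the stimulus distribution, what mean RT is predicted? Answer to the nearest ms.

444 ms

H = −Σ pᵢ log₂ pᵢ = 0.25·2 + 0.125·3 + 0.5·1 + 0.125·3 = 1.750 bits.
RT = 260 + 105 × 1.750 = 443.75 ms.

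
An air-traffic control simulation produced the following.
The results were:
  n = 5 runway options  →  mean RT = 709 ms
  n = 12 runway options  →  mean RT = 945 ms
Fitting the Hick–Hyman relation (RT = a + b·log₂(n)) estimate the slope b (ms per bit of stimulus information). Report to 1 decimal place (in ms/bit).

b = (RT₂ − RT₁)/(log₂ n₂ − log₂ n₁) = (945 − 709)/(3.5850 − 2.3219) = 186.852 ms/bit.

186.9 ms/bit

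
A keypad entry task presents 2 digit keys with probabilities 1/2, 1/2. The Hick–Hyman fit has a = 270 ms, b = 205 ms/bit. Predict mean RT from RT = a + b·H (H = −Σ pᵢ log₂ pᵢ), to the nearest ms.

H = −Σ pᵢ log₂ pᵢ = 0.5·1 + 0.5·1 = 1.000 bits.
RT = 270 + 205 × 1.000 = 475.00 ms.

475 ms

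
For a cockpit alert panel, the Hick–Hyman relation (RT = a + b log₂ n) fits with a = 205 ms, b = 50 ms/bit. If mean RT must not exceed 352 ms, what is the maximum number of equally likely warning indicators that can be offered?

50·log₂ n ≤ 352 − 205 = 147, giving log₂ n ≤ 2.9400 and n ≤ 7.674. The largest whole number is 7.

7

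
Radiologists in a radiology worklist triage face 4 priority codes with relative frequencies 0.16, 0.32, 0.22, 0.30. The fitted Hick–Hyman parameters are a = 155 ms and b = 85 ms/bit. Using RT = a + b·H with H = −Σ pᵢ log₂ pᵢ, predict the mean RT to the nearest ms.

H = 0.16·log₂(1/0.16) + 0.32·log₂(1/0.32) + 0.22·log₂(1/0.22) + 0.30·log₂(1/0.30) = 1.9507 bits.
RT = 155 + 85 × 1.9507 = 320.81 ms.

321 ms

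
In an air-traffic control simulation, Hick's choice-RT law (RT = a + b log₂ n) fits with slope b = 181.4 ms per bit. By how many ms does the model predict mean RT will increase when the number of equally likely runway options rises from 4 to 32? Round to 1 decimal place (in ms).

544.2 ms

Only the slope matters, since a is common to both: ΔRT = b·log₂(n₂/n₁).
log₂(32) − log₂(4) = log₂(32/4) = log₂(8) = 3.
ΔRT = 181.4 × 3.0000 = 544.200 ms.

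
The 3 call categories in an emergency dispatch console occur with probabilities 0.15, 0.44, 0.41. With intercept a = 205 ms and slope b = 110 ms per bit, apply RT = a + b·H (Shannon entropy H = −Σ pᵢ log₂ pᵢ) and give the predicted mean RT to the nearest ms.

365 ms

Entropy contributions −pᵢ log₂ pᵢ: 0.4105, 0.5211, 0.5274; sum H = 1.4591 bits.
RT = a + bH = 205 + 110·1.4591 = 365.50 ms.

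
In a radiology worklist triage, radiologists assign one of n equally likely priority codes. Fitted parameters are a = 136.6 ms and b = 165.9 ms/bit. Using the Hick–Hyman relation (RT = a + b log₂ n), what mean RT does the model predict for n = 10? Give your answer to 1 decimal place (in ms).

687.7 ms

log₂(10) = 3.3219 bits, so RT = 136.6 + 165.9 × 3.3219 ≈ 687.708 ms.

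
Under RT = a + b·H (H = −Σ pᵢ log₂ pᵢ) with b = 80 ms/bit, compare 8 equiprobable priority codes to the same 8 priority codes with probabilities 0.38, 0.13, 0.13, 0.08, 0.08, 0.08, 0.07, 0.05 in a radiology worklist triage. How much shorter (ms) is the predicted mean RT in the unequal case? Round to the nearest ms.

The RT saving is b·ΔH. Equiprobable H₀ = log₂(8) = 3.0000 bits; with the given probabilities H = 2.6549 bits.
b·(H₀ − H) = 80 × (3.0000 − 2.6549) = 27.61 ms.

28 ms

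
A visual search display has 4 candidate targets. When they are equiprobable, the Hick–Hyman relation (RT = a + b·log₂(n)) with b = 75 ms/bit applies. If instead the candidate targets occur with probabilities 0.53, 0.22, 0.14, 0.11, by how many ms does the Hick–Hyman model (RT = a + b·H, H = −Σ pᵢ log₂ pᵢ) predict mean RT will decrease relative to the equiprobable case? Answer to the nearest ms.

21 ms

The RT saving is b·ΔH. Equiprobable H₀ = log₂(4) = 2.0000 bits; with the given probabilities H = 1.7134 bits.
b·(H₀ − H) = 75 × (2.0000 − 1.7134) = 21.49 ms.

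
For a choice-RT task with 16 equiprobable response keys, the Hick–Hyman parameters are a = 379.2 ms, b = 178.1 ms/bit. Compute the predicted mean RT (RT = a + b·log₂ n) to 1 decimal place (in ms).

1091.6 ms

log₂(16) = 4 bits, so RT = 379.2 + 178.1 × 4 ≈ 1091.600 ms.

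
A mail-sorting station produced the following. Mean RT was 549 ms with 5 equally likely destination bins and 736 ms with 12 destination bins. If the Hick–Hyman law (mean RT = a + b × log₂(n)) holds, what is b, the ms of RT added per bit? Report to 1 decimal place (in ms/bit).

148.1 ms/bit

The slope on a log₂ axis is (736 − 549) / (3.5850 − 2.3219) = 148.056 ms/bit.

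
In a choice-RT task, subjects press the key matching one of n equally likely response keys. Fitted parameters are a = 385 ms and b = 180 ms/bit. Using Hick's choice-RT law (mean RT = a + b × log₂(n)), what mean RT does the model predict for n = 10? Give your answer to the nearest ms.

log₂(10) = 3.3219 bits, so RT = 385 + 180 × 3.3219 ≈ 982.947 ms.

983 ms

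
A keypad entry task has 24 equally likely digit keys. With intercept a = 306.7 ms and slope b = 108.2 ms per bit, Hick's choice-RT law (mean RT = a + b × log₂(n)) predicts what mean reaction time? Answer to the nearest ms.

803 ms

log₂(24) = 4.5850 bits, so RT = 306.7 + 108.2 × 4.5850 ≈ 802.793 ms.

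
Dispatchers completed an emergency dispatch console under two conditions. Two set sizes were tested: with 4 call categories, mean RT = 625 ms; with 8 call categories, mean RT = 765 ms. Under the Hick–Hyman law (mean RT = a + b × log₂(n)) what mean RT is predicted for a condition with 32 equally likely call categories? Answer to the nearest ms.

Fit slope and intercept:
  b = (765 − 625) / (log₂ 8 − log₂ 4) = 140 / (3 − 2) = 140 ms/bit
  a = 625 − 140 × 2 = 345 ms
Then RT(32) = 345 + 140 × log₂ 32 = 345 + 140 × 5 ≈ 1045.000 ms.

1045 ms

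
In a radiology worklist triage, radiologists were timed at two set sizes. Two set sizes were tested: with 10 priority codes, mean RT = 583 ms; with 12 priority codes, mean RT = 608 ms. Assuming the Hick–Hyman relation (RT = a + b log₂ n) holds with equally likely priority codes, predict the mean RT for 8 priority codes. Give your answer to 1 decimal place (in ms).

552.4 ms

Fit slope and intercept:
  b = (608 − 583) / (log₂ 12 − log₂ 10) = 25 / (3.5850 − 3.3219) = 95.045 ms/bit
  a = 583 − 95.045 × 3.3219 = 267.269 ms
Then RT(8) = 267.269 + 95.045 × log₂ 8 = 267.269 + 95.045 × 3 ≈ 552.402 ms.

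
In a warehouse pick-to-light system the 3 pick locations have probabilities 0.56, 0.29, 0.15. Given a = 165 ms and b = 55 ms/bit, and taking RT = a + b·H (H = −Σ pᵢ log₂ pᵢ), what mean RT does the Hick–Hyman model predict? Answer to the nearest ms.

242 ms

H = 0.56·log₂(1/0.56) + 0.29·log₂(1/0.29) + 0.15·log₂(1/0.15) = 1.3969 bits.
RT = 165 + 55 × 1.3969 = 241.83 ms.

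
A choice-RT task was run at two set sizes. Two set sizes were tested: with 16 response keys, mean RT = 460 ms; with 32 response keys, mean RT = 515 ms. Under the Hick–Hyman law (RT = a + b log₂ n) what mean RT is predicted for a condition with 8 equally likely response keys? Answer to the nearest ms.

405 ms

RT is linear in log₂ n, so two points fix the line:
  b = (515 − 460) / (log₂ 32 − log₂ 16) = 55 / (5 − 4) = 55 ms/bit
  a = 460 − 55 × 4 = 240 ms
Then RT(8) = 240 + 55 × log₂ 8 = 240 + 55 × 3 ≈ 405.000 ms.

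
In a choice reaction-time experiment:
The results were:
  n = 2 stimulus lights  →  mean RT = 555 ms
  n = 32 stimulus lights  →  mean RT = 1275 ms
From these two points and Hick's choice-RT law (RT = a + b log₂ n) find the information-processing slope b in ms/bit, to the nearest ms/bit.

180 ms/bit

Slope: b = (1275 − 555) / (log₂ 32 − log₂ 2) = 720/4.0000 = 180 ms/bit.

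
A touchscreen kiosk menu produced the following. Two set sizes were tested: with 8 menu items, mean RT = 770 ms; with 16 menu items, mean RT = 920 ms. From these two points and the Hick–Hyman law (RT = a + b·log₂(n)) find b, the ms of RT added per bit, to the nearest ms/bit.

The slope on a log₂ axis is (920 − 770) / (4 − 3) = 150 ms/bit.

150 ms/bit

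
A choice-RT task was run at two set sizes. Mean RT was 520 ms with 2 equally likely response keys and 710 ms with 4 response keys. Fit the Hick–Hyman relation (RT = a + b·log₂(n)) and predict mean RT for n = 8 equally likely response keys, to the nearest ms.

Solve the two-equation system in a and b:
  b = (710 − 520) / (log₂ 4 − log₂ 2) = 190 / (2 − 1) = 190 ms/bit
  a = 520 − 190 × 1 = 330 ms
Then RT(8) = 330 + 190 × log₂ 8 = 330 + 190 × 3 ≈ 900.000 ms.

900 ms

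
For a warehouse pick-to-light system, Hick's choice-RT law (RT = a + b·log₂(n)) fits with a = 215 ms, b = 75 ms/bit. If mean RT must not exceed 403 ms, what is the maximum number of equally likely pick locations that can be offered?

5

Set 215 + 75·log₂ n ≤ 403 → log₂ n ≤ (403 − 215)/75 = 2.5067.
So n ≤ 2^2.5067 = 5.683; the largest integer n is 5.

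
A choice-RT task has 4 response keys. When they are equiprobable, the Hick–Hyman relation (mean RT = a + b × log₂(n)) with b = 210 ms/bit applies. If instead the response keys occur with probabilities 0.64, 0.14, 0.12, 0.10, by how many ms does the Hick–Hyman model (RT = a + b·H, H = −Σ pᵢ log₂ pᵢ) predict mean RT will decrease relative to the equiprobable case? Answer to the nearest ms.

Equiprobable entropy H₀ = log₂ 4 = 2.0000 bits.
Skewed entropy H = −Σ pᵢ log₂ pᵢ = 1.5084 bits.
ΔRT = b·(H₀ − H) = 210 × 0.4916 = 103.23 ms.

103 ms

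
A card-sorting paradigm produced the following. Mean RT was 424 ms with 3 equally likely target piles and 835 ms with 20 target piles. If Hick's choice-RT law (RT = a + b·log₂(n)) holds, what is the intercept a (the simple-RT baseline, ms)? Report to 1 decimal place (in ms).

186.0 ms

b = (RT₂ − RT₁)/(log₂ n₂ − log₂ n₁) = (835 − 424)/(4.3219 − 1.5850) = 150.166 ms/bit.
Intercept: a = 424 − 150.166·log₂(3) = 185.992 ms.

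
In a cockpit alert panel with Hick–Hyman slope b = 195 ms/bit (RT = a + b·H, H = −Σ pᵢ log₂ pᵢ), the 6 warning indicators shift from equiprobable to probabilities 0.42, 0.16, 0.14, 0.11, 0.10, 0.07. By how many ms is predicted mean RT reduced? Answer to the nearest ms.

The RT saving is b·ΔH. Equiprobable H₀ = log₂(6) = 2.5850 bits; with the given probabilities H = 2.2968 bits.
b·(H₀ − H) = 195 × (2.5850 − 2.2968) = 56.19 ms.

56 ms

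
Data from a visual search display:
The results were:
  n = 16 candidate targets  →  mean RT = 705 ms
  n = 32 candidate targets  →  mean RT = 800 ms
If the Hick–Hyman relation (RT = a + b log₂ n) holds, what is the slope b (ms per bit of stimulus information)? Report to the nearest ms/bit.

95 ms/bit

b = (RT₂ − RT₁)/(log₂ n₂ − log₂ n₁) = (800 − 705)/(5 − 4) = 95 ms/bit.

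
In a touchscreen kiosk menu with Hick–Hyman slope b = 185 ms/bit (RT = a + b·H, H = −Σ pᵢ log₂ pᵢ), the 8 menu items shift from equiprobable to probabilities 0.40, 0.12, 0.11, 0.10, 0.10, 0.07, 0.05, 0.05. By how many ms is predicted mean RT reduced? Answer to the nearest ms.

72 ms

The RT saving is b·ΔH. Equiprobable H₀ = log₂(8) = 3.0000 bits; with the given probabilities H = 2.6113 bits.
b·(H₀ − H) = 185 × (3.0000 − 2.6113) = 71.92 ms.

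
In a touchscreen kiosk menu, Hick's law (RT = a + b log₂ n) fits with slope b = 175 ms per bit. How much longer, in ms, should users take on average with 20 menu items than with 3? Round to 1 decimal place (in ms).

Only the slope matters, since a is common to both: ΔRT = b·log₂(n₂/n₁).
log₂(20) − log₂(3) = 4.3219 − 1.5850 = 2.7370.
ΔRT = 175 × 2.7370 = 478.969 ms.

479.0 ms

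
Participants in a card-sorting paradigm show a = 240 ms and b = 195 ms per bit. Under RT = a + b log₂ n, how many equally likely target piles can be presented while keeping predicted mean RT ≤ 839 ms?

8

195·log₂ n ≤ 839 − 240 = 599, giving log₂ n ≤ 3.0718 and n ≤ 8.408. The largest whole number is 8.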